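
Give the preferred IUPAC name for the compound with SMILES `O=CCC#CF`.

4-fluorobut-3-ynal

The longest carbon chain that includes the –CHO group and the multiple bond has 4 carbons, so the parent hydride is butane.
The highest-priority functional group is an aldehyde (terminal –CHO), so the name ends in -al.
There is one C≡C triple bond, indicated by the ending -yne.
Choose the numbering such that the aldehyde carbon is C-1 by definition.
That gives the triple bond between C-3 and C-4; a fluoro group at C-4.
Assembling the pieces gives 4-fluorobut-3-ynal.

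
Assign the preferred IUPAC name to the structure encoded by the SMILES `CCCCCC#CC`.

oct-2-yne

The longest chain bearing the multiple bond is 8 carbons long (octane).
A C≡C triple bond in the chain gives the infix -yne-.
The numbering direction is chosen so that numbering from this end puts the triple bond at C-2 rather than C-6.
That gives the triple bond between C-2 and C-3.
Assembling the pieces gives oct-2-yne.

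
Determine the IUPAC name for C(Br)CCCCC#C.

7-bromohept-1-yne

The longest chain bearing the multiple bond is 7 carbons long (heptane).
There is one C≡C triple bond, indicated by the ending -yne.
Number the chain so that numbering from this end puts the triple bond at C-1 rather than C-6.
This places the triple bond between C-1 and C-2; a bromo group at C-7.
Assembling the pieces gives 7-bromohept-1-yne.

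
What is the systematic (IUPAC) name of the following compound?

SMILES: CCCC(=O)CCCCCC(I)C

The longest chain bearing the carbonyl is 11 carbons long (undecane).
The principal characteristic group is a ketone (C=O on an internal carbon), named with the suffix -one.
Number the chain so that numbering from this end puts the carbonyl group at C-4 rather than C-8.
With this numbering: the carbonyl at C-4; an iodo group at C-10.
The name is 10-iodoundecan-4-one.

10-iodoundecan-4-one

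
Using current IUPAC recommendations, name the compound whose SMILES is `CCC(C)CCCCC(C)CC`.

The parent chain contains 10 carbons (decane).
The molecule is symmetric, so either numbering direction gives the same locants.
This places methyl groups at C-3 and C-8.
Putting it together: 3,8-dimethyldecane.

3,8-dimethyldecane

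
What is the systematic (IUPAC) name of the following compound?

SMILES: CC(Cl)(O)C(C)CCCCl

2,6-dichloro-3-methylhexan-2-ol

Counting along the main chain through the –OH group gives 6 carbons: the parent is hexane.
The highest-priority functional group is an alcohol (–OH), so the name ends in -ol.
The numbering direction is chosen so that numbering from this end puts the hydroxyl group at C-2 rather than C-5.
That gives the hydroxyl at C-2; chloro groups at C-2 and C-6; a methyl group at C-3.
Prefixes are listed alphabetically: chloro, methyl.
Putting it together: 2,6-dichloro-3-methylhexan-2-ol.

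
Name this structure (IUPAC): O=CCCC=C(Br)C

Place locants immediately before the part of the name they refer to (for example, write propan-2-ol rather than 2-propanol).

5-bromohex-4-enal

The longest chain bearing the –CHO group and the multiple bond is 6 carbons long (hexane).
An aldehyde (terminal –CHO) is the principal characteristic group, giving the suffix -al.
There is one C=C double bond, indicated by the ending -ene.
The numbering direction is chosen so that the aldehyde carbon is C-1 by definition.
With this numbering: the double bond between C-4 and C-5; a bromo group at C-5.
Putting it together: 5-bromohex-4-enal.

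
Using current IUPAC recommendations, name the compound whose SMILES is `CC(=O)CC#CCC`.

Counting along the main chain through the carbonyl and the multiple bond gives 7 carbons: the parent is heptane.
The principal characteristic group is a ketone (C=O on an internal carbon), named with the suffix -one.
A C≡C triple bond in the chain gives the infix -yne-.
The numbering direction is chosen so that numbering from this end puts the carbonyl group at C-2 rather than C-6.
That gives the carbonyl at C-2; the triple bond between C-4 and C-5.
Putting it together: hept-4-yn-2-one.

hept-4-yn-2-one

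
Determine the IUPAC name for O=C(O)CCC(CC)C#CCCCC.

4-ethyldec-5-ynoic acid

The longest carbon chain that includes the –COOH group and the multiple bond has 10 carbons, so the parent hydride is decane.
A carboxylic acid (terminal –COOH) is the principal characteristic group, giving the suffix -oic acid.
The chain contains a C≡C triple bond, so the unsaturation ending is -yne.
Number the chain so that the carboxylic acid carbon is C-1 by definition.
That gives the triple bond between C-5 and C-6; an ethyl group at C-4.
Putting it together: 4-ethyldec-5-ynoic acid.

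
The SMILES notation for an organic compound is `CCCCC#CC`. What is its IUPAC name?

hept-2-yne

Counting along the main chain through the multiple bond gives 7 carbons: the parent is heptane.
There is one C≡C triple bond, indicated by the ending -yne.
Number the chain so that numbering from this end puts the triple bond at C-2 rather than C-5.
That gives the triple bond between C-2 and C-3.
Putting it together: hept-2-yne.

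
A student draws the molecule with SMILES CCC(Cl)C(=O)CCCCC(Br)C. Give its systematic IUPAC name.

9-bromo-3-chlorodecan-4-one

The longest chain bearing the carbonyl is 10 carbons long (decane).
The highest-priority functional group is a ketone (C=O on an internal carbon), so the name ends in -one.
Number the chain so that numbering from this end puts the carbonyl group at C-4 rather than C-7.
With this numbering: the carbonyl at C-4; a bromo group at C-9; a chloro group at C-3.
The substituents are ordered alphabetically, ignoring any di-/tri- multipliers.
Putting it together: 9-bromo-3-chlorodecan-4-one.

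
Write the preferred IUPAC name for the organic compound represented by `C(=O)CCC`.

The longest chain bearing the –CHO group is 4 carbons long (butane).
An aldehyde (terminal –CHO) is the principal characteristic group, giving the suffix -al.
Choose the numbering such that the aldehyde carbon is C-1 by definition.
The name is butanal.

butanal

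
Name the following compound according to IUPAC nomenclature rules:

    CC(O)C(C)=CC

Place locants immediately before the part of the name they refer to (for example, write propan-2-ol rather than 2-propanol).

3-methylpent-3-en-2-ol

Counting along the main chain through the –OH group and the multiple bond gives 5 carbons: the parent is pentane.
The highest-priority functional group is an alcohol (–OH), so the name ends in -ol.
The chain contains a C=C double bond, so the unsaturation ending is -ene.
The numbering direction is chosen so that numbering from this end puts the hydroxyl group at C-2 rather than C-4.
With this numbering: the hydroxyl at C-2; the double bond between C-3 and C-4; a methyl group at C-3.
Assembling the pieces gives 3-methylpent-3-en-2-ol.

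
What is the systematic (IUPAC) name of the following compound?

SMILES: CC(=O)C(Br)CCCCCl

3-bromo-7-chloroheptan-2-one

Counting along the main chain through the carbonyl gives 7 carbons: the parent is heptane.
The principal characteristic group is a ketone (C=O on an internal carbon), named with the suffix -one.
Choose the numbering such that numbering from this end puts the carbonyl group at C-2 rather than C-6.
That gives the carbonyl at C-2; a bromo group at C-3; a chloro group at C-7.
Prefixes are listed alphabetically: bromo, chloro.
Assembling the pieces gives 3-bromo-7-chloroheptan-2-one.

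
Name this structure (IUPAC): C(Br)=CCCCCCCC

The longest carbon chain that includes the multiple bond has 9 carbons, so the parent hydride is nonane.
There is one C=C double bond, indicated by the ending -ene.
Number the chain so that numbering from this end puts the double bond at C-1 rather than C-8.
That gives the double bond between C-1 and C-2; a bromo group at C-1.
Putting it together: 1-bromonon-1-ene.

1-bromonon-1-ene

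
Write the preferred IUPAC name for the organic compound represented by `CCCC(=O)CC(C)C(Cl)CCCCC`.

Counting along the main chain through the carbonyl gives 12 carbons: the parent is dodecane.
A ketone (C=O on an internal carbon) is the principal characteristic group, giving the suffix -one.
Number the chain so that numbering from this end puts the carbonyl group at C-4 rather than C-9.
That gives the carbonyl at C-4; a chloro group at C-7; a methyl group at C-6.
Substituent prefixes are cited in alphabetical order (multiplying prefixes like di-/tri- are ignored for ordering).
Putting it together: 7-chloro-6-methyldodecan-4-one.

7-chloro-6-methyldodecan-4-one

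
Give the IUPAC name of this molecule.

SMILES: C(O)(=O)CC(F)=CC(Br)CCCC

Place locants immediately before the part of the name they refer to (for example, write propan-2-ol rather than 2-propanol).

5-bromo-3-fluoronon-3-enoic acid

The longest chain bearing the –COOH group and the multiple bond is 9 carbons long (nonane).
The highest-priority functional group is a carboxylic acid (terminal –COOH), so the name ends in -oic acid.
There is one C=C double bond, indicated by the ending -ene.
The numbering direction is chosen so that the carboxylic acid carbon is C-1 by definition.
This places the double bond between C-3 and C-4; a bromo group at C-5; a fluoro group at C-3.
Prefixes are listed alphabetically: bromo, fluoro.
The name is 5-bromo-3-fluoronon-3-enoic acid.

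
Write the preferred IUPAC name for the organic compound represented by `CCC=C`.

The longest chain bearing the multiple bond is 4 carbons long (butane).
There is one C=C double bond, indicated by the ending -ene.
The numbering direction is chosen so that numbering from this end puts the double bond at C-1 rather than C-3.
This places the double bond between C-1 and C-2.
The name is but-1-ene.

but-1-ene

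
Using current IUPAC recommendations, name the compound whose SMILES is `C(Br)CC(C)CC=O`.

5-bromo-3-methylpentanal

Counting along the main chain through the –CHO group gives 5 carbons: the parent is pentane.
The principal characteristic group is an aldehyde (terminal –CHO), named with the suffix -al.
Choose the numbering such that the aldehyde carbon is C-1 by definition.
That gives a bromo group at C-5; a methyl group at C-3.
Prefixes are listed alphabetically: bromo, methyl.
Assembling the pieces gives 5-bromo-3-methylpentanal.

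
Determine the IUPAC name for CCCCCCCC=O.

octanal

The longest carbon chain that includes the –CHO group has 8 carbons, so the parent hydride is octane.
The principal characteristic group is an aldehyde (terminal –CHO), named with the suffix -al.
The numbering direction is chosen so that the aldehyde carbon is C-1 by definition.
Putting it together: octanal.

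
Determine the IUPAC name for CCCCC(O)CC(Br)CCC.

The longest chain bearing the –OH group is 10 carbons long (decane).
The highest-priority functional group is an alcohol (–OH), so the name ends in -ol.
Choose the numbering such that numbering from this end puts the hydroxyl group at C-5 rather than C-6.
That gives the hydroxyl at C-5; a bromo group at C-7.
Assembling the pieces gives 7-bromodecan-5-ol.

7-bromodecan-5-ol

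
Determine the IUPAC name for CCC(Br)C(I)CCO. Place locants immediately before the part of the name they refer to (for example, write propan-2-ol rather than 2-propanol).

4-bromo-3-iodohexan-1-ol

The longest carbon chain that includes the –OH group has 6 carbons, so the parent hydride is hexane.
The highest-priority functional group is an alcohol (–OH), so the name ends in -ol.
Choose the numbering such that numbering from this end puts the hydroxyl group at C-1 rather than C-6.
This places the hydroxyl at C-1; a bromo group at C-4; an iodo group at C-3.
Substituent prefixes are cited in alphabetical order (multiplying prefixes like di-/tri- are ignored for ordering).
Putting it together: 4-bromo-3-iodohexan-1-ol.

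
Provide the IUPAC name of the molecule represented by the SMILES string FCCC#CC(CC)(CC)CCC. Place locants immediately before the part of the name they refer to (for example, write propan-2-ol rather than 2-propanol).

5,5-diethyl-1-fluorooct-3-yne

The longest carbon chain that includes the multiple bond has 8 carbons, so the parent hydride is octane.
The chain contains a C≡C triple bond, so the unsaturation ending is -yne.
Number the chain so that numbering from this end puts the triple bond at C-3 rather than C-5.
With this numbering: the triple bond between C-3 and C-4; two ethyl groups at C-5; a fluoro group at C-1.
Substituent prefixes are cited in alphabetical order (multiplying prefixes like di-/tri- are ignored for ordering).
Putting it together: 5,5-diethyl-1-fluorooct-3-yne.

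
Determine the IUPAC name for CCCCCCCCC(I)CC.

3-iodoundecane

The longest continuous carbon chain has 11 atoms, so the parent hydride is undecane.
Number the chain so that the substituent locant set {3} is lower than {9} at the first point of difference.
With this numbering: an iodo group at C-3.
Assembling the pieces gives 3-iodoundecane.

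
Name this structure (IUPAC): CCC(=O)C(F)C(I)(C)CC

4-fluoro-5-iodo-5-methylheptan-3-one

The longest carbon chain that includes the carbonyl has 7 carbons, so the parent hydride is heptane.
The highest-priority functional group is a ketone (C=O on an internal carbon), so the name ends in -one.
The numbering direction is chosen so that numbering from this end puts the carbonyl group at C-3 rather than C-5.
That gives the carbonyl at C-3; a fluoro group at C-4; an iodo group at C-5; a methyl group at C-5.
Prefixes are listed alphabetically: fluoro, iodo, methyl.
Assembling the pieces gives 4-fluoro-5-iodo-5-methylheptan-3-one.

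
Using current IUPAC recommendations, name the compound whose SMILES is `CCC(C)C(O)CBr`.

The longest carbon chain that includes the –OH group has 5 carbons, so the parent hydride is pentane.
An alcohol (–OH) is the principal characteristic group, giving the suffix -ol.
Choose the numbering such that numbering from this end puts the hydroxyl group at C-2 rather than C-4.
This places the hydroxyl at C-2; a bromo group at C-1; a methyl group at C-3.
The substituents are ordered alphabetically, ignoring any di-/tri- multipliers.
The name is 1-bromo-3-methylpentan-2-ol.

1-bromo-3-methylpentan-2-ol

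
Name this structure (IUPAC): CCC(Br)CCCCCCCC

3-bromoundecane

The longest continuous carbon chain has 11 atoms, so the parent hydride is undecane.
Choose the numbering such that the substituent locant set {3} is lower than {9} at the first point of difference.
With this numbering: a bromo group at C-3.
The name is 3-bromoundecane.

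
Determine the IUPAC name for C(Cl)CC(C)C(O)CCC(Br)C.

7-bromo-1-chloro-3-methyloctan-4-ol

Counting along the main chain through the –OH group gives 8 carbons: the parent is octane.
The highest-priority functional group is an alcohol (–OH), so the name ends in -ol.
The numbering direction is chosen so that numbering from this end puts the hydroxyl group at C-4 rather than C-5.
This places the hydroxyl at C-4; a bromo group at C-7; a chloro group at C-1; a methyl group at C-3.
Substituent prefixes are cited in alphabetical order (multiplying prefixes like di-/tri- are ignored for ordering).
Assembling the pieces gives 7-bromo-1-chloro-3-methyloctan-4-ol.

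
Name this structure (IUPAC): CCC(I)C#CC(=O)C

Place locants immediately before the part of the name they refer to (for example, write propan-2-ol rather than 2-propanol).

The longest chain bearing the carbonyl and the multiple bond is 7 carbons long (heptane).
The highest-priority functional group is a ketone (C=O on an internal carbon), so the name ends in -one.
The chain contains a C≡C triple bond, so the unsaturation ending is -yne.
The numbering direction is chosen so that numbering from this end puts the carbonyl group at C-2 rather than C-6.
That gives the carbonyl at C-2; the triple bond between C-3 and C-4; an iodo group at C-5.
The name is 5-iodohept-3-yn-2-one.

5-iodohept-3-yn-2-one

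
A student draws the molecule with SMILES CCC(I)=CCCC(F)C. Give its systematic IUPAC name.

7-fluoro-3-iodooct-3-ene

The longest chain bearing the multiple bond is 8 carbons long (octane).
There is one C=C double bond, indicated by the ending -ene.
Number the chain so that numbering from this end puts the double bond at C-3 rather than C-5.
This places the double bond between C-3 and C-4; a fluoro group at C-7; an iodo group at C-3.
The substituents are ordered alphabetically, ignoring any di-/tri- multipliers.
Putting it together: 7-fluoro-3-iodooct-3-ene.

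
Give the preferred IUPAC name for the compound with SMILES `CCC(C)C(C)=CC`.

The longest carbon chain that includes the multiple bond has 6 carbons, so the parent hydride is hexane.
There is one C=C double bond, indicated by the ending -ene.
Choose the numbering such that numbering from this end puts the double bond at C-2 rather than C-4.
With this numbering: the double bond between C-2 and C-3; methyl groups at C-3 and C-4.
Putting it together: 3,4-dimethylhex-2-ene.

3,4-dimethylhex-2-ene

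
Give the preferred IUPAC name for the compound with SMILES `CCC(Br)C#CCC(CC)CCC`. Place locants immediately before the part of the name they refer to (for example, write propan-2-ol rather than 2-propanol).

3-bromo-7-ethyldec-4-yne

The longest chain bearing the multiple bond is 10 carbons long (decane).
There is one C≡C triple bond, indicated by the ending -yne.
The numbering direction is chosen so that numbering from this end puts the triple bond at C-4 rather than C-6.
That gives the triple bond between C-4 and C-5; a bromo group at C-3; an ethyl group at C-7.
The substituents are ordered alphabetically, ignoring any di-/tri- multipliers.
Assembling the pieces gives 3-bromo-7-ethyldec-4-yne.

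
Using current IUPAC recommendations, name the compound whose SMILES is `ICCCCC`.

1-iodopentane

The longest carbon chain is 5 atoms: the parent is pentane.
The numbering direction is chosen so that the substituent locant set {1} is lower than {5} at the first point of difference.
That gives an iodo group at C-1.
The name is 1-iodopentane.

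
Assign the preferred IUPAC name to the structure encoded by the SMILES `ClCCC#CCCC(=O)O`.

7-chlorohept-4-ynoic acid

The longest chain bearing the –COOH group and the multiple bond is 7 carbons long (heptane).
The principal characteristic group is a carboxylic acid (terminal –COOH), named with the suffix -oic acid.
The chain contains a C≡C triple bond, so the unsaturation ending is -yne.
Choose the numbering such that the carboxylic acid carbon is C-1 by definition.
With this numbering: the triple bond between C-4 and C-5; a chloro group at C-7.
Assembling the pieces gives 7-chlorohept-4-ynoic acid.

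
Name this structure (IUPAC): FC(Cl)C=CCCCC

The longest chain bearing the multiple bond is 7 carbons long (heptane).
A C=C double bond in the chain gives the infix -ene-.
The numbering direction is chosen so that numbering from this end puts the double bond at C-2 rather than C-5.
This places the double bond between C-2 and C-3; a chloro group at C-1; a fluoro group at C-1.
Substituent prefixes are cited in alphabetical order (multiplying prefixes like di-/tri- are ignored for ordering).
Assembling the pieces gives 1-chloro-1-fluorohept-2-ene.

1-chloro-1-fluorohept-2-ene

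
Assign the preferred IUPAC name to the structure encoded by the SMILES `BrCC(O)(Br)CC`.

1,2-dibromobutan-2-ol

Counting along the main chain through the –OH group gives 4 carbons: the parent is butane.
The principal characteristic group is an alcohol (–OH), named with the suffix -ol.
The numbering direction is chosen so that numbering from this end puts the hydroxyl group at C-2 rather than C-3.
This places the hydroxyl at C-2; bromo groups at C-1 and C-2.
Assembling the pieces gives 1,2-dibromobutan-2-ol.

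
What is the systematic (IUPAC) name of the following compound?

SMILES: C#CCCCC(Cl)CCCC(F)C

The longest chain bearing the multiple bond is 11 carbons long (undecane).
The chain contains a C≡C triple bond, so the unsaturation ending is -yne.
Number the chain so that numbering from this end puts the triple bond at C-1 rather than C-10.
With this numbering: the triple bond between C-1 and C-2; a chloro group at C-6; a fluoro group at C-10.
The substituents are ordered alphabetically, ignoring any di-/tri- multipliers.
Assembling the pieces gives 6-chloro-10-fluoroundec-1-yne.

6-chloro-10-fluoroundec-1-yne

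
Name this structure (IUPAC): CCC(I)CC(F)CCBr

1-bromo-3-fluoro-5-iodoheptane

The parent chain contains 7 carbons (heptane).
Choose the numbering such that the substituent locant set {1,3,5} is lower than {3,5,7} at the first point of difference.
That gives a bromo group at C-1; a fluoro group at C-3; an iodo group at C-5.
Prefixes are listed alphabetically: bromo, fluoro, iodo.
The name is 1-bromo-3-fluoro-5-iodoheptane.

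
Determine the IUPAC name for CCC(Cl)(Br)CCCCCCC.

The parent chain contains 10 carbons (decane).
Number the chain so that the substituent locant set {3,3} is lower than {8,8} at the first point of difference.
That gives a bromo group at C-3; a chloro group at C-3.
The substituents are ordered alphabetically, ignoring any di-/tri- multipliers.
Putting it together: 3-bromo-3-chlorodecane.

3-bromo-3-chlorodecane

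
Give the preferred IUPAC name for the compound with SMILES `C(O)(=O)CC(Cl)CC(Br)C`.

Counting along the main chain through the –COOH group gives 6 carbons: the parent is hexane.
The highest-priority functional group is a carboxylic acid (terminal –COOH), so the name ends in -oic acid.
Choose the numbering such that the carboxylic acid carbon is C-1 by definition.
That gives a bromo group at C-5; a chloro group at C-3.
Substituent prefixes are cited in alphabetical order (multiplying prefixes like di-/tri- are ignored for ordering).
Assembling the pieces gives 5-bromo-3-chlorohexanoic acid.

5-bromo-3-chlorohexanoic acid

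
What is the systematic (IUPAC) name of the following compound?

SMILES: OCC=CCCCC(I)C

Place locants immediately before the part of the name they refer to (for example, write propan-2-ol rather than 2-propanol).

7-iodooct-2-en-1-ol

The longest chain bearing the –OH group and the multiple bond is 8 carbons long (octane).
The highest-priority functional group is an alcohol (–OH), so the name ends in -ol.
There is one C=C double bond, indicated by the ending -ene.
The numbering direction is chosen so that numbering from this end puts the hydroxyl group at C-1 rather than C-8.
That gives the hydroxyl at C-1; the double bond between C-2 and C-3; an iodo group at C-7.
The name is 7-iodooct-2-en-1-ol.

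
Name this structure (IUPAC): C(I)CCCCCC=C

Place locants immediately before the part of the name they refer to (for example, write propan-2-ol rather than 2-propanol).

The longest chain bearing the multiple bond is 8 carbons long (octane).
There is one C=C double bond, indicated by the ending -ene.
The numbering direction is chosen so that numbering from this end puts the double bond at C-1 rather than C-7.
This places the double bond between C-1 and C-2; an iodo group at C-8.
Putting it together: 8-iodooct-1-ene.

8-iodooct-1-ene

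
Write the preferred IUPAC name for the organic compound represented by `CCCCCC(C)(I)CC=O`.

Counting along the main chain through the –CHO group gives 8 carbons: the parent is octane.
The principal characteristic group is an aldehyde (terminal –CHO), named with the suffix -al.
Number the chain so that the aldehyde carbon is C-1 by definition.
That gives an iodo group at C-3; a methyl group at C-3.
The substituents are ordered alphabetically, ignoring any di-/tri- multipliers.
Assembling the pieces gives 3-iodo-3-methyloctanal.

3-iodo-3-methyloctanal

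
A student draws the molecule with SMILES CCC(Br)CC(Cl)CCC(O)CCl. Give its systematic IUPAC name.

7-bromo-1,5-dichlorononan-2-ol

The longest carbon chain that includes the –OH group has 9 carbons, so the parent hydride is nonane.
An alcohol (–OH) is the principal characteristic group, giving the suffix -ol.
Choose the numbering such that numbering from this end puts the hydroxyl group at C-2 rather than C-8.
With this numbering: the hydroxyl at C-2; a bromo group at C-7; chloro groups at C-1 and C-5.
Prefixes are listed alphabetically: bromo, chloro.
The name is 7-bromo-1,5-dichlorononan-2-ol.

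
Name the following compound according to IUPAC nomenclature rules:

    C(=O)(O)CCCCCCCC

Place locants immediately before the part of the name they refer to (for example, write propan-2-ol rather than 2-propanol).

The longest carbon chain that includes the –COOH group has 9 carbons, so the parent hydride is nonane.
The highest-priority functional group is a carboxylic acid (terminal –COOH), so the name ends in -oic acid.
Choose the numbering such that the carboxylic acid carbon is C-1 by definition.
The name is nonanoic acid.

nonanoic acid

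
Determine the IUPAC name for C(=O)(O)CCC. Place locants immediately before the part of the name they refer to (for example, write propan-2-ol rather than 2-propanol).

The longest carbon chain that includes the –COOH group has 4 carbons, so the parent hydride is butane.
A carboxylic acid (terminal –COOH) is the principal characteristic group, giving the suffix -oic acid.
Choose the numbering such that the carboxylic acid carbon is C-1 by definition.
The name is butanoic acid.

butanoic acid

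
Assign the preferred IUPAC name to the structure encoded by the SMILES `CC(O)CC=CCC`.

hept-4-en-2-ol

The longest chain bearing the –OH group and the multiple bond is 7 carbons long (heptane).
An alcohol (–OH) is the principal characteristic group, giving the suffix -ol.
There is one C=C double bond, indicated by the ending -ene.
Choose the numbering such that numbering from this end puts the hydroxyl group at C-2 rather than C-6.
That gives the hydroxyl at C-2; the double bond between C-4 and C-5.
Putting it together: hept-4-en-2-ol.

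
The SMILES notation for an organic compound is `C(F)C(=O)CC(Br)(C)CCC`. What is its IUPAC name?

Counting along the main chain through the carbonyl gives 7 carbons: the parent is heptane.
The highest-priority functional group is a ketone (C=O on an internal carbon), so the name ends in -one.
The numbering direction is chosen so that numbering from this end puts the carbonyl group at C-2 rather than C-6.
That gives the carbonyl at C-2; a bromo group at C-4; a fluoro group at C-1; a methyl group at C-4.
The substituents are ordered alphabetically, ignoring any di-/tri- multipliers.
The name is 4-bromo-1-fluoro-4-methylheptan-2-one.

4-bromo-1-fluoro-4-methylheptan-2-one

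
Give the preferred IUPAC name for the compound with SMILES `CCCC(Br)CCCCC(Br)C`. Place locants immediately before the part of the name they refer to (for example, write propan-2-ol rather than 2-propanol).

The longest carbon chain is 10 atoms: the parent is decane.
Choose the numbering such that the substituent locant set {2,7} is lower than {4,9} at the first point of difference.
This places bromo groups at C-2 and C-7.
Assembling the pieces gives 2,7-dibromodecane.

2,7-dibromodecane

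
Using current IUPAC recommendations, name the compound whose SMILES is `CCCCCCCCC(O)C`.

decan-2-ol

Counting along the main chain through the –OH group gives 10 carbons: the parent is decane.
The highest-priority functional group is an alcohol (–OH), so the name ends in -ol.
Choose the numbering such that numbering from this end puts the hydroxyl group at C-2 rather than C-9.
This places the hydroxyl at C-2.
Putting it together: decan-2-ol.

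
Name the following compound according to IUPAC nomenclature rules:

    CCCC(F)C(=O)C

The longest carbon chain that includes the carbonyl has 6 carbons, so the parent hydride is hexane.
A ketone (C=O on an internal carbon) is the principal characteristic group, giving the suffix -one.
Number the chain so that numbering from this end puts the carbonyl group at C-2 rather than C-5.
That gives the carbonyl at C-2; a fluoro group at C-3.
Putting it together: 3-fluorohexan-2-one.

3-fluorohexan-2-one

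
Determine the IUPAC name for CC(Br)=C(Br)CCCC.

Counting along the main chain through the multiple bond gives 7 carbons: the parent is heptane.
There is one C=C double bond, indicated by the ending -ene.
Number the chain so that numbering from this end puts the double bond at C-2 rather than C-5.
That gives the double bond between C-2 and C-3; bromo groups at C-2 and C-3.
Putting it together: 2,3-dibromohept-2-ene.

2,3-dibromohept-2-ene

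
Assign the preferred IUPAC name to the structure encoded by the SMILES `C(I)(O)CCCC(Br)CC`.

5-bromo-1-iodoheptan-1-ol

The longest carbon chain that includes the –OH group has 7 carbons, so the parent hydride is heptane.
The principal characteristic group is an alcohol (–OH), named with the suffix -ol.
The numbering direction is chosen so that numbering from this end puts the hydroxyl group at C-1 rather than C-7.
That gives the hydroxyl at C-1; a bromo group at C-5; an iodo group at C-1.
The substituents are ordered alphabetically, ignoring any di-/tri- multipliers.
Assembling the pieces gives 5-bromo-1-iodoheptan-1-ol.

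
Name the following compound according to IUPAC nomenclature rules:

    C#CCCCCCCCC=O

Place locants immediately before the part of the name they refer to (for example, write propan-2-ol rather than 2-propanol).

dec-9-ynal

Counting along the main chain through the –CHO group and the multiple bond gives 10 carbons: the parent is decane.
An aldehyde (terminal –CHO) is the principal characteristic group, giving the suffix -al.
The chain contains a C≡C triple bond, so the unsaturation ending is -yne.
Choose the numbering such that the aldehyde carbon is C-1 by definition.
That gives the triple bond between C-9 and C-10.
Assembling the pieces gives dec-9-ynal.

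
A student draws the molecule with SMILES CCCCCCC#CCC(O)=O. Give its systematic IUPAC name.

The longest carbon chain that includes the –COOH group and the multiple bond has 10 carbons, so the parent hydride is decane.
A carboxylic acid (terminal –COOH) is the principal characteristic group, giving the suffix -oic acid.
A C≡C triple bond in the chain gives the infix -yne-.
The numbering direction is chosen so that the carboxylic acid carbon is C-1 by definition.
With this numbering: the triple bond between C-3 and C-4.
The name is dec-3-ynoic acid.

dec-3-ynoic acid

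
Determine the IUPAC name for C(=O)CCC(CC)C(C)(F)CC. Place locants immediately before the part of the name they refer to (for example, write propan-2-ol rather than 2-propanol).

The longest chain bearing the –CHO group is 7 carbons long (heptane).
The highest-priority functional group is an aldehyde (terminal –CHO), so the name ends in -al.
Number the chain so that the aldehyde carbon is C-1 by definition.
With this numbering: an ethyl group at C-4; a fluoro group at C-5; a methyl group at C-5.
Substituent prefixes are cited in alphabetical order (multiplying prefixes like di-/tri- are ignored for ordering).
The name is 4-ethyl-5-fluoro-5-methylheptanal.

4-ethyl-5-fluoro-5-methylheptanal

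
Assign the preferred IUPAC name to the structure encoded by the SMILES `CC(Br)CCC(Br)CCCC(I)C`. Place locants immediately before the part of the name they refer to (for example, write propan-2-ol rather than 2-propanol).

The longest continuous carbon chain has 10 atoms, so the parent hydride is decane.
Number the chain so that the substituent locant set {2,5,9} is lower than {2,6,9} at the first point of difference.
With this numbering: bromo groups at C-2 and C-5; an iodo group at C-9.
The substituents are ordered alphabetically, ignoring any di-/tri- multipliers.
Assembling the pieces gives 2,5-dibromo-9-iododecane.

2,5-dibromo-9-iododecane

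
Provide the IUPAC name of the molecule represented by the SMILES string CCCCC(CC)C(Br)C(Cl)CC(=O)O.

The longest chain bearing the –COOH group is 9 carbons long (nonane).
The highest-priority functional group is a carboxylic acid (terminal –COOH), so the name ends in -oic acid.
Number the chain so that the carboxylic acid carbon is C-1 by definition.
That gives a bromo group at C-4; a chloro group at C-3; an ethyl group at C-5.
The substituents are ordered alphabetically, ignoring any di-/tri- multipliers.
Assembling the pieces gives 4-bromo-3-chloro-5-ethylnonanoic acid.

4-bromo-3-chloro-5-ethylnonanoic acid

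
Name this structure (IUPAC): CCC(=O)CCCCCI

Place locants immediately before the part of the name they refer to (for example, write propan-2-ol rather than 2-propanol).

8-iodooctan-3-one

The longest chain bearing the carbonyl is 8 carbons long (octane).
The highest-priority functional group is a ketone (C=O on an internal carbon), so the name ends in -one.
Number the chain so that numbering from this end puts the carbonyl group at C-3 rather than C-6.
With this numbering: the carbonyl at C-3; an iodo group at C-8.
Putting it together: 8-iodooctan-3-one.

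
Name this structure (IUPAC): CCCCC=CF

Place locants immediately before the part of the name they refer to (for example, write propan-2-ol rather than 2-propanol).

1-fluorohex-1-ene

The longest carbon chain that includes the multiple bond has 6 carbons, so the parent hydride is hexane.
There is one C=C double bond, indicated by the ending -ene.
Choose the numbering such that numbering from this end puts the double bond at C-1 rather than C-5.
With this numbering: the double bond between C-1 and C-2; a fluoro group at C-1.
The name is 1-fluorohex-1-ene.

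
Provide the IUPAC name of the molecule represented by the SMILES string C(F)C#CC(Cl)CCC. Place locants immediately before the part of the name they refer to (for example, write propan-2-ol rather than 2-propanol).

Counting along the main chain through the multiple bond gives 7 carbons: the parent is heptane.
A C≡C triple bond in the chain gives the infix -yne-.
The numbering direction is chosen so that numbering from this end puts the triple bond at C-2 rather than C-5.
This places the triple bond between C-2 and C-3; a chloro group at C-4; a fluoro group at C-1.
The substituents are ordered alphabetically, ignoring any di-/tri- multipliers.
Assembling the pieces gives 4-chloro-1-fluorohept-2-yne.

4-chloro-1-fluorohept-2-yne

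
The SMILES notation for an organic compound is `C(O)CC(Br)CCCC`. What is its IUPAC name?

3-bromoheptan-1-ol

The longest carbon chain that includes the –OH group has 7 carbons, so the parent hydride is heptane.
The principal characteristic group is an alcohol (–OH), named with the suffix -ol.
Choose the numbering such that numbering from this end puts the hydroxyl group at C-1 rather than C-7.
That gives the hydroxyl at C-1; a bromo group at C-3.
Putting it together: 3-bromoheptan-1-ol.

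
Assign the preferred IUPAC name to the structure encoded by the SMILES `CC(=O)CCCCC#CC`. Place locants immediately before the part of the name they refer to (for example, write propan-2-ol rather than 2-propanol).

non-7-yn-2-one

Counting along the main chain through the carbonyl and the multiple bond gives 9 carbons: the parent is nonane.
The highest-priority functional group is a ketone (C=O on an internal carbon), so the name ends in -one.
A C≡C triple bond in the chain gives the infix -yne-.
Choose the numbering such that numbering from this end puts the carbonyl group at C-2 rather than C-8.
That gives the carbonyl at C-2; the triple bond between C-7 and C-8.
Assembling the pieces gives non-7-yn-2-one.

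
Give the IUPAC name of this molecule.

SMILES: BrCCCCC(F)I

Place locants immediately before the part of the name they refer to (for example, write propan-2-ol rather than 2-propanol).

5-bromo-1-fluoro-1-iodopentane

The parent chain contains 5 carbons (pentane).
Number the chain so that the substituent locant set {1,1,5} is lower than {1,5,5} at the first point of difference.
This places a bromo group at C-5; a fluoro group at C-1; an iodo group at C-1.
The substituents are ordered alphabetically, ignoring any di-/tri- multipliers.
Putting it together: 5-bromo-1-fluoro-1-iodopentane.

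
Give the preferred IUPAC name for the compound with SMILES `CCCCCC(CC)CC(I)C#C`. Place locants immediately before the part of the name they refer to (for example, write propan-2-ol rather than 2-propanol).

5-ethyl-3-iododec-1-yne

Counting along the main chain through the multiple bond gives 10 carbons: the parent is decane.
There is one C≡C triple bond, indicated by the ending -yne.
Choose the numbering such that numbering from this end puts the triple bond at C-1 rather than C-9.
This places the triple bond between C-1 and C-2; an ethyl group at C-5; an iodo group at C-3.
Prefixes are listed alphabetically: ethyl, iodo.
Putting it together: 5-ethyl-3-iododec-1-yne.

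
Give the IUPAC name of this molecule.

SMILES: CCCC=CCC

hept-3-ene

The longest carbon chain that includes the multiple bond has 7 carbons, so the parent hydride is heptane.
There is one C=C double bond, indicated by the ending -ene.
Number the chain so that numbering from this end puts the double bond at C-3 rather than C-4.
That gives the double bond between C-3 and C-4.
Putting it together: hept-3-ene.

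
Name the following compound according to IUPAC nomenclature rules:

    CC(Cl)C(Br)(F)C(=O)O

The longest chain bearing the –COOH group is 4 carbons long (butane).
The principal characteristic group is a carboxylic acid (terminal –COOH), named with the suffix -oic acid.
Choose the numbering such that the carboxylic acid carbon is C-1 by definition.
This places a bromo group at C-2; a chloro group at C-3; a fluoro group at C-2.
Prefixes are listed alphabetically: bromo, chloro, fluoro.
Putting it together: 2-bromo-3-chloro-2-fluorobutanoic acid.

2-bromo-3-chloro-2-fluorobutanoic acid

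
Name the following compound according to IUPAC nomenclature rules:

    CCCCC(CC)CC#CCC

The longest carbon chain that includes the multiple bond has 10 carbons, so the parent hydride is decane.
A C≡C triple bond in the chain gives the infix -yne-.
Number the chain so that numbering from this end puts the triple bond at C-3 rather than C-7.
This places the triple bond between C-3 and C-4; an ethyl group at C-6.
Putting it together: 6-ethyldec-3-yne.

6-ethyldec-3-yne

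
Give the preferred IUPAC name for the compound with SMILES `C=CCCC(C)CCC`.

5-methyloct-1-ene

The longest carbon chain that includes the multiple bond has 8 carbons, so the parent hydride is octane.
There is one C=C double bond, indicated by the ending -ene.
The numbering direction is chosen so that numbering from this end puts the double bond at C-1 rather than C-7.
This places the double bond between C-1 and C-2; a methyl group at C-5.
Putting it together: 5-methyloct-1-ene.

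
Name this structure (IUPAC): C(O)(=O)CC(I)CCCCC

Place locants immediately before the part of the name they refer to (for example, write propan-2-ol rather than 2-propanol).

3-iodooctanoic acid

Counting along the main chain through the –COOH group gives 8 carbons: the parent is octane.
The principal characteristic group is a carboxylic acid (terminal –COOH), named with the suffix -oic acid.
Number the chain so that the carboxylic acid carbon is C-1 by definition.
That gives an iodo group at C-3.
The name is 3-iodooctanoic acid.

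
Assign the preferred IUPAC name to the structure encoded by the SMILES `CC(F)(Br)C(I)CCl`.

3-bromo-1-chloro-3-fluoro-2-iodobutane

The longest carbon chain is 4 atoms: the parent is butane.
Number the chain so that the substituent locant set {1,2,3,3} is lower than {2,2,3,4} at the first point of difference.
This places a bromo group at C-3; a chloro group at C-1; a fluoro group at C-3; an iodo group at C-2.
Prefixes are listed alphabetically: bromo, chloro, fluoro, iodo.
The name is 3-bromo-1-chloro-3-fluoro-2-iodobutane.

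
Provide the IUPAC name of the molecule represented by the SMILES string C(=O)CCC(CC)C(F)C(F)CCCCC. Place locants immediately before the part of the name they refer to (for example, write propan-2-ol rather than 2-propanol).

The longest chain bearing the –CHO group is 11 carbons long (undecane).
The principal characteristic group is an aldehyde (terminal –CHO), named with the suffix -al.
Number the chain so that the aldehyde carbon is C-1 by definition.
This places an ethyl group at C-4; fluoro groups at C-5 and C-6.
Substituent prefixes are cited in alphabetical order (multiplying prefixes like di-/tri- are ignored for ordering).
Assembling the pieces gives 4-ethyl-5,6-difluoroundecanal.

4-ethyl-5,6-difluoroundecanal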